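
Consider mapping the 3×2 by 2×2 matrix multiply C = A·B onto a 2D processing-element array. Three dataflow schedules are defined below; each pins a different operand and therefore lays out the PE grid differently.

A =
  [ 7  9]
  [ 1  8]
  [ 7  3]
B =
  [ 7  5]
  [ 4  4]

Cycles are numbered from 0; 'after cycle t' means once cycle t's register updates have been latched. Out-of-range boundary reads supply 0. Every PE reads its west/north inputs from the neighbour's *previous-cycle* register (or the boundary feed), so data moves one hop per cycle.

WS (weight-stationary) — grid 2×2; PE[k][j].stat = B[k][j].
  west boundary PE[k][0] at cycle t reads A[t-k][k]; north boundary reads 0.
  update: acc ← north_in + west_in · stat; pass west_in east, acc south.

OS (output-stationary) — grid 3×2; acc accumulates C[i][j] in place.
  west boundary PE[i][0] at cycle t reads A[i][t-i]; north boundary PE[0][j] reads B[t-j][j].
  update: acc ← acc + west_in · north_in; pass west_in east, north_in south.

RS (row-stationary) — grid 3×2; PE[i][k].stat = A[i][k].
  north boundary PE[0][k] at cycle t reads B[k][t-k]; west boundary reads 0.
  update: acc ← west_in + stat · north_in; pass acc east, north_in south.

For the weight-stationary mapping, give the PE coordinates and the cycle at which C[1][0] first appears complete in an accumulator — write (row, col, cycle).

(row, col, cycle) = (1, 0, 2)

Under WS, C[1][0] lands at PE[1][0]:
  0: (1,0).acc=0  regs=<0,0>
  1: (1,0).acc=85  regs=<9,85>
  2: (1,0).acc=39  regs=<8,39>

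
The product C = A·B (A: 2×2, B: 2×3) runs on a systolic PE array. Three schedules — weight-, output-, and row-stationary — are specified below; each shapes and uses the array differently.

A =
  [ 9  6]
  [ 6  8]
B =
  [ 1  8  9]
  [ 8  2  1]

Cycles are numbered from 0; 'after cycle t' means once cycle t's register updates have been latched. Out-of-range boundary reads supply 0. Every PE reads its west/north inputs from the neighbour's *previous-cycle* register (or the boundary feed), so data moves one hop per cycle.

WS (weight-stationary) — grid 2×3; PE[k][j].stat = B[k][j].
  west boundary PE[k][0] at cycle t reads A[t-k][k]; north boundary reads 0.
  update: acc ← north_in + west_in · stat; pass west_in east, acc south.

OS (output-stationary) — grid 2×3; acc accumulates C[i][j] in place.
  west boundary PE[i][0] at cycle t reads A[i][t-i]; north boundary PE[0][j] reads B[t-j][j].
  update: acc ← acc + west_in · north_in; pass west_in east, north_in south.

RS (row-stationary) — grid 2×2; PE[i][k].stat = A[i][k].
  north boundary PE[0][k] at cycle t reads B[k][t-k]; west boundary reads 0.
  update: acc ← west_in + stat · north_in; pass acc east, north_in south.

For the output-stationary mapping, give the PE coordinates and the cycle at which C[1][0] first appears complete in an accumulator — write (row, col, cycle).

OS — PE[1][0] is where C[1][0] collects:
  after 0 — PE[1][0] acc=0, pass-E 0, pass-S 0
  after 1 — PE[1][0] acc=6, pass-E 6, pass-S 1
  after 2 — PE[1][0] acc=70, pass-E 8, pass-S 8

(row, col, cycle) = (1, 0, 2)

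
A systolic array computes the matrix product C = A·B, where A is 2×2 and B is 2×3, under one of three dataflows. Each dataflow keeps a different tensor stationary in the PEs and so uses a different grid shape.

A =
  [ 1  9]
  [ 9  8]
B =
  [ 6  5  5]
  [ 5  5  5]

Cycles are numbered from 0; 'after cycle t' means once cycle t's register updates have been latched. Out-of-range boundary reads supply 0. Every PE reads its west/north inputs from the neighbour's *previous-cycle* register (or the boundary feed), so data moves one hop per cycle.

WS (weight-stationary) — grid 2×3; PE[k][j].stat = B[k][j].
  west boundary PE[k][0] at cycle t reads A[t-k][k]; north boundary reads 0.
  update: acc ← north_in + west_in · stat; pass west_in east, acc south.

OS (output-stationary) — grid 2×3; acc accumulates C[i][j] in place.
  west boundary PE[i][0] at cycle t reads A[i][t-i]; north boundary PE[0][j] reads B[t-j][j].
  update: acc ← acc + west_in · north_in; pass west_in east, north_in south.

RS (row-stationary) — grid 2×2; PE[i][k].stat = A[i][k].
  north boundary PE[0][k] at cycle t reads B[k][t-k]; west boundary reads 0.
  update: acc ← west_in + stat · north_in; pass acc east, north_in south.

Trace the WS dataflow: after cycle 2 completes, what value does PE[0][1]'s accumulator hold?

Tracing WS — 2×3 array, target PE[0][1]:
  [0] (0,0) acc=6 (h:1 v:6)
  [0] (0,1) acc=0 (h:0 v:0)
  [1] (0,0) acc=54 (h:9 v:54)
  [1] (0,1) acc=5 (h:1 v:5)
  [2] (0,0) acc=0 (h:0 v:0)
  [2] (0,1) acc=45 (h:9 v:45)

PE[0][1].acc = 45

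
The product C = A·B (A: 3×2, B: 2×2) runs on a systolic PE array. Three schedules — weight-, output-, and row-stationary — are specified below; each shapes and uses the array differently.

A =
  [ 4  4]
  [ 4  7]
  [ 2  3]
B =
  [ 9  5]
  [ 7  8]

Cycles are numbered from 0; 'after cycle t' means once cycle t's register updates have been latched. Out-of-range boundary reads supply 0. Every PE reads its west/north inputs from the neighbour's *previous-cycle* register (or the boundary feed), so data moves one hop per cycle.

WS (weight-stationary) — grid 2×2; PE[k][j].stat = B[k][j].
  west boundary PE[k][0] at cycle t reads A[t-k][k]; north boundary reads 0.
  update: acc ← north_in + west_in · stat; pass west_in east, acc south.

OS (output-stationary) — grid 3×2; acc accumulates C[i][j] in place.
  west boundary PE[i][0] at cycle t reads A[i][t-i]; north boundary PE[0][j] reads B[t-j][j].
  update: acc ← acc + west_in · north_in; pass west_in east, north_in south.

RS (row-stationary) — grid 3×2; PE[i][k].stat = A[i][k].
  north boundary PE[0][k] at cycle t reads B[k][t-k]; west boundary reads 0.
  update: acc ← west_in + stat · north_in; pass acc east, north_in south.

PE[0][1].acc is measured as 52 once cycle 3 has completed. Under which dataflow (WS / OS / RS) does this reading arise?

dataflow = OS

Under WS (2×2), PE[0][1]:
  step 0 · PE0,1: acc=0; fwd→0 fwd↓0
  step 1 · PE0,1: acc=20; fwd→4 fwd↓20
  step 2 · PE0,1: acc=20; fwd→4 fwd↓20
  step 3 · PE0,1: acc=10; fwd→2 fwd↓10
Under OS (3×2), PE[0][1]:
  step 0 · PE0,1: acc=0; fwd→0 fwd↓0
  step 1 · PE0,1: acc=20; fwd→4 fwd↓5
  step 2 · PE0,1: acc=52; fwd→4 fwd↓8
  step 3 · PE0,1: acc=52; fwd→0 fwd↓0
Under RS (3×2), PE[0][1]:
  step 0 · PE0,1: acc=0; fwd→0 fwd↓0
  step 1 · PE0,1: acc=64; fwd→64 fwd↓7
  step 2 · PE0,1: acc=52; fwd→52 fwd↓8
  step 3 · PE0,1: acc=0; fwd→0 fwd↓0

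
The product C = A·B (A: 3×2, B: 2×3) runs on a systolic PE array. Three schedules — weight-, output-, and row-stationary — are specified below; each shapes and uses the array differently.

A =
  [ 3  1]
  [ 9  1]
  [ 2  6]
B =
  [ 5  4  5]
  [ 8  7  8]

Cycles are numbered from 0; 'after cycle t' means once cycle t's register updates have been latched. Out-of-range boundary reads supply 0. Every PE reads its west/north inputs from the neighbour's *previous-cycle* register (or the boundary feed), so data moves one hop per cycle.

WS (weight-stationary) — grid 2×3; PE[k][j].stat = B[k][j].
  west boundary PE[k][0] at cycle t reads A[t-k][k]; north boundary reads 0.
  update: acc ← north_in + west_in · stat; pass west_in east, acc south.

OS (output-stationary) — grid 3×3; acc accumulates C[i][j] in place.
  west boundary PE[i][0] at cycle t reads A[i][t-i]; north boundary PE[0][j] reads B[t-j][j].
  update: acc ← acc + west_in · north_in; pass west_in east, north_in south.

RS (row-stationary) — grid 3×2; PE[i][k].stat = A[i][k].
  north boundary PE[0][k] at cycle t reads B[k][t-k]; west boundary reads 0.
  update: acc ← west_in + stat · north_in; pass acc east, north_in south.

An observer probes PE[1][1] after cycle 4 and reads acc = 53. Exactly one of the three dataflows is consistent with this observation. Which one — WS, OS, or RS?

WS [2×3] PE[1][1] across cycles:
  step 0 · PE1,1: acc=0; fwd→0 fwd↓0
  step 1 · PE1,1: acc=0; fwd→0 fwd↓0
  step 2 · PE1,1: acc=19; fwd→1 fwd↓19
  step 3 · PE1,1: acc=43; fwd→1 fwd↓43
  step 4 · PE1,1: acc=50; fwd→6 fwd↓50
OS [3×3] PE[1][1] across cycles:
  step 0 · PE1,1: acc=0; fwd→0 fwd↓0
  step 1 · PE1,1: acc=0; fwd→0 fwd↓0
  step 2 · PE1,1: acc=36; fwd→9 fwd↓4
  step 3 · PE1,1: acc=43; fwd→1 fwd↓7
  step 4 · PE1,1: acc=43; fwd→0 fwd↓0
RS [3×2] PE[1][1] across cycles:
  step 0 · PE1,1: acc=0; fwd→0 fwd↓0
  step 1 · PE1,1: acc=0; fwd→0 fwd↓0
  step 2 · PE1,1: acc=53; fwd→53 fwd↓8
  step 3 · PE1,1: acc=43; fwd→43 fwd↓7
  step 4 · PE1,1: acc=53; fwd→53 fwd↓8

dataflow = RS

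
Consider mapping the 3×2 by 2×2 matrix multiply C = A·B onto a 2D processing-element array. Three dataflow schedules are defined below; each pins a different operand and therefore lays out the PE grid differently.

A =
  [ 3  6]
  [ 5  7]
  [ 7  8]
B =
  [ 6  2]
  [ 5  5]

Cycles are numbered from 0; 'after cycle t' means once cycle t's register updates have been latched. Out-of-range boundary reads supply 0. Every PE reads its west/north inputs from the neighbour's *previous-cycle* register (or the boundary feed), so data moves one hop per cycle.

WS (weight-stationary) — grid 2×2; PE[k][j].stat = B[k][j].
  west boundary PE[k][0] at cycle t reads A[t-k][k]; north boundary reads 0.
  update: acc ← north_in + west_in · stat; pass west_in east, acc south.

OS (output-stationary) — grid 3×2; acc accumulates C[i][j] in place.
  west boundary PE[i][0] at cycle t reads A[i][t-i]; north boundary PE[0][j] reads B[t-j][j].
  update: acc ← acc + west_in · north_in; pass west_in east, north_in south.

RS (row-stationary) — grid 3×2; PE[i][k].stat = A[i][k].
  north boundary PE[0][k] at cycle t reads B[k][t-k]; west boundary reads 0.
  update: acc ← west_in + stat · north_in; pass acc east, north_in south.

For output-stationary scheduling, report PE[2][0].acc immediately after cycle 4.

PE[2][0].acc = 82

Tracing OS — 3×2 array, target PE[2][0]:
  cycle 0: PE[1][0] → acc 0, east 0, south 0
  cycle 0: PE[2][0] → acc 0, east 0, south 0
  cycle 1: PE[1][0] → acc 30, east 5, south 6
  cycle 1: PE[2][0] → acc 0, east 0, south 0
  cycle 2: PE[1][0] → acc 65, east 7, south 5
  cycle 2: PE[2][0] → acc 42, east 7, south 6
  cycle 3: PE[1][0] → acc 65, east 0, south 0
  cycle 3: PE[2][0] → acc 82, east 8, south 5
  cycle 4: PE[1][0] → acc 65, east 0, south 0
  cycle 4: PE[2][0] → acc 82, east 0, south 0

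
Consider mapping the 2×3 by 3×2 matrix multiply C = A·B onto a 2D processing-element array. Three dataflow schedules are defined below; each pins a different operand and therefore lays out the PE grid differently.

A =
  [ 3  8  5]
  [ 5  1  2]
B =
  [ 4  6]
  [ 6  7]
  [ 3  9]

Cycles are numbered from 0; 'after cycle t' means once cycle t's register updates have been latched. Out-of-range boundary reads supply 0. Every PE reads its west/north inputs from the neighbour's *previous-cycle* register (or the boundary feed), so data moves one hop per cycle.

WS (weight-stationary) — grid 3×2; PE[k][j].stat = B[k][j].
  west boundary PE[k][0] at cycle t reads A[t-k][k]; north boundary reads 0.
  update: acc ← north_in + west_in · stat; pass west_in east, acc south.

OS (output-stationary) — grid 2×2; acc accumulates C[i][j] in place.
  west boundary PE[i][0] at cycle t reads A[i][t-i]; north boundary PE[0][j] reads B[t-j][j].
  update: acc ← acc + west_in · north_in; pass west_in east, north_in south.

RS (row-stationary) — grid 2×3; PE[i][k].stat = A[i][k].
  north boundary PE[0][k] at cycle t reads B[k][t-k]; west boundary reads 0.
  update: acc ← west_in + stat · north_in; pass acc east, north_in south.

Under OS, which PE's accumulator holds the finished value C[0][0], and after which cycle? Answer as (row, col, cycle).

(row, col, cycle) = (0, 0, 2)

Under OS, C[0][0] lands at PE[0][0]:
  t=0 PE[0][0]: acc=12 h=3 v=4
  t=1 PE[0][0]: acc=60 h=8 v=6
  t=2 PE[0][0]: acc=75 h=5 v=3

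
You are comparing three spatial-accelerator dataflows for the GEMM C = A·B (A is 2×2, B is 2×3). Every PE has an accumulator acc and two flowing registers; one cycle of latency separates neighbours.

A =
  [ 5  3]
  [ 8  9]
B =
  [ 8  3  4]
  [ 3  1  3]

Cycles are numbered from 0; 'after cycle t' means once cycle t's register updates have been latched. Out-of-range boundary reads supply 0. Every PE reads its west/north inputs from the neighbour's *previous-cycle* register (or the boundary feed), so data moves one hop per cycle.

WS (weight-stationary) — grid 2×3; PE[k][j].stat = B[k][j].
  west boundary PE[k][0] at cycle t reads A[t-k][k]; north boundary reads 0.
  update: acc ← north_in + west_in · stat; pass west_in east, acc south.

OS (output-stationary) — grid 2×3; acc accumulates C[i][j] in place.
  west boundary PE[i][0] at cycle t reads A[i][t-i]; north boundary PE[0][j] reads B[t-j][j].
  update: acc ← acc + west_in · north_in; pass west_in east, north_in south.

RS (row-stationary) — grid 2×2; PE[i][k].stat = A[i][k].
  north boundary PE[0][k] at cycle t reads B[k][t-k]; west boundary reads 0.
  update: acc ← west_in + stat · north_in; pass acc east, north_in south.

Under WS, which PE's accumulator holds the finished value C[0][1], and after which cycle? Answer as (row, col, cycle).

WS — PE[1][1] is where C[0][1] collects:
  c0 r1c1: 0 / 0 / 0
  c1 r1c1: 0 / 0 / 0
  c2 r1c1: 18 / 3 / 18

(row, col, cycle) = (1, 1, 2)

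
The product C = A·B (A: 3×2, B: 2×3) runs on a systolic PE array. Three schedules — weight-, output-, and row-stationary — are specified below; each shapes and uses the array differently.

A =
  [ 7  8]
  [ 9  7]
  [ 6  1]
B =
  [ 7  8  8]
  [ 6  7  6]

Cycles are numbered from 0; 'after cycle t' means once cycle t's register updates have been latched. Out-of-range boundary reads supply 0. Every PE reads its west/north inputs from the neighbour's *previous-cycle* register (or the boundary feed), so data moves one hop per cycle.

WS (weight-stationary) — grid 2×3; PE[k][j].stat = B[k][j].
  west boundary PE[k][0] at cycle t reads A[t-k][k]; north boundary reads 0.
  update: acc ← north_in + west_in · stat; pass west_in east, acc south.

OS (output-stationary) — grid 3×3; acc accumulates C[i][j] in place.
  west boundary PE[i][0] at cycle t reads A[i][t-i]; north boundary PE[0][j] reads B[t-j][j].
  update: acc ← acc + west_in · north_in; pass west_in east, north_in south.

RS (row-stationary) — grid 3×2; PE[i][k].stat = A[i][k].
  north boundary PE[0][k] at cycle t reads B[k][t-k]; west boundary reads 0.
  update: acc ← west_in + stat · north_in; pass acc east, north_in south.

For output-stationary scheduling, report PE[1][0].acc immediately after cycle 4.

OS 3×3: PE[1][0] cycle-by-cycle (with neighbour feeds):
  @0  [0,0]  acc 49  |  →7  ↓7
  @0  [1,0]  acc 0  |  →0  ↓0
  @1  [0,0]  acc 97  |  →8  ↓6
  @1  [1,0]  acc 63  |  →9  ↓7
  @2  [0,0]  acc 97  |  →0  ↓0
  @2  [1,0]  acc 105  |  →7  ↓6
  @3  [0,0]  acc 97  |  →0  ↓0
  @3  [1,0]  acc 105  |  →0  ↓0
  @4  [0,0]  acc 97  |  →0  ↓0
  @4  [1,0]  acc 105  |  →0  ↓0

PE[1][0].acc = 105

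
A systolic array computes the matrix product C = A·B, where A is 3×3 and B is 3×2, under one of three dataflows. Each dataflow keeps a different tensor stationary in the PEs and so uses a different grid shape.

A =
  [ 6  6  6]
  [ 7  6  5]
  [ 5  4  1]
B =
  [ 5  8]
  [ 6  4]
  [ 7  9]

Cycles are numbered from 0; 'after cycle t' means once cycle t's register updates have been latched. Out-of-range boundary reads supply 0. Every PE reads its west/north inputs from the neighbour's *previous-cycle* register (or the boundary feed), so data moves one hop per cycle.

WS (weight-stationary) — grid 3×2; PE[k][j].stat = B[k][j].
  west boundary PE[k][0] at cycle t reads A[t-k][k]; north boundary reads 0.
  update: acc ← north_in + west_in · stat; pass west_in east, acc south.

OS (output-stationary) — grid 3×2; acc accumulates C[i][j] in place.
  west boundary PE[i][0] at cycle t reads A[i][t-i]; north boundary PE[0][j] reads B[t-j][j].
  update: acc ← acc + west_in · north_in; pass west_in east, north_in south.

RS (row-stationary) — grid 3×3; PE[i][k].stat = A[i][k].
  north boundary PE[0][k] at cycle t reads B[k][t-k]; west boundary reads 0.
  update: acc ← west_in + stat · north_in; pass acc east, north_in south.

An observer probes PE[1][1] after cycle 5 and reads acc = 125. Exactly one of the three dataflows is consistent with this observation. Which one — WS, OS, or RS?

dataflow = OS

— WS: 3×2; PE[1][1] trace:
  t=0 PE[1][1]: acc=0 h=0 v=0
  t=1 PE[1][1]: acc=0 h=0 v=0
  t=2 PE[1][1]: acc=72 h=6 v=72
  t=3 PE[1][1]: acc=80 h=6 v=80
  t=4 PE[1][1]: acc=56 h=4 v=56
  t=5 PE[1][1]: acc=0 h=0 v=0
— OS: 3×2; PE[1][1] trace:
  t=0 PE[1][1]: acc=0 h=0 v=0
  t=1 PE[1][1]: acc=0 h=0 v=0
  t=2 PE[1][1]: acc=56 h=7 v=8
  t=3 PE[1][1]: acc=80 h=6 v=4
  t=4 PE[1][1]: acc=125 h=5 v=9
  t=5 PE[1][1]: acc=125 h=0 v=0
— RS: 3×3; PE[1][1] trace:
  t=0 PE[1][1]: acc=0 h=0 v=0
  t=1 PE[1][1]: acc=0 h=0 v=0
  t=2 PE[1][1]: acc=71 h=71 v=6
  t=3 PE[1][1]: acc=80 h=80 v=4
  t=4 PE[1][1]: acc=0 h=0 v=0
  t=5 PE[1][1]: acc=0 h=0 v=0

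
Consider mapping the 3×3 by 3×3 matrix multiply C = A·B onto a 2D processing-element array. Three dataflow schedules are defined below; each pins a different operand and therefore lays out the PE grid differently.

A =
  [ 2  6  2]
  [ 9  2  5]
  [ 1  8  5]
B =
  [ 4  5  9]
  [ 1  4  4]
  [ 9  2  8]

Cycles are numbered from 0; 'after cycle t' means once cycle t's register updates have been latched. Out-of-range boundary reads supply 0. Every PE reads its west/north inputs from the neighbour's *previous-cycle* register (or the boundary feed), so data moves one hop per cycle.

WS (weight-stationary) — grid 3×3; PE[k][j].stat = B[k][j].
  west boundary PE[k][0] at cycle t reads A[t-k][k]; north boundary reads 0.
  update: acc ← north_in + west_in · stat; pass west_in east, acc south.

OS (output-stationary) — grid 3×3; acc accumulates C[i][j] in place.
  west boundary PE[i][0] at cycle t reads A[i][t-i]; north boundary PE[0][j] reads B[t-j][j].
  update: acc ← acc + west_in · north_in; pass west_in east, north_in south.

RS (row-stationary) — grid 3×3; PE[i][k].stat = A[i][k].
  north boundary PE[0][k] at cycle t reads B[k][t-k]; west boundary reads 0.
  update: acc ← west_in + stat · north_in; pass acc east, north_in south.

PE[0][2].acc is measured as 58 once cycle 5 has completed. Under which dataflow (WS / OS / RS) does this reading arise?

dataflow = OS

Under WS (3×3), PE[0][2]:
  after 0 — PE[0][2] acc=0, pass-E 0, pass-S 0
  after 1 — PE[0][2] acc=0, pass-E 0, pass-S 0
  after 2 — PE[0][2] acc=18, pass-E 2, pass-S 18
  after 3 — PE[0][2] acc=81, pass-E 9, pass-S 81
  after 4 — PE[0][2] acc=9, pass-E 1, pass-S 9
  after 5 — PE[0][2] acc=0, pass-E 0, pass-S 0
Under OS (3×3), PE[0][2]:
  after 0 — PE[0][2] acc=0, pass-E 0, pass-S 0
  after 1 — PE[0][2] acc=0, pass-E 0, pass-S 0
  after 2 — PE[0][2] acc=18, pass-E 2, pass-S 9
  after 3 — PE[0][2] acc=42, pass-E 6, pass-S 4
  after 4 — PE[0][2] acc=58, pass-E 2, pass-S 8
  after 5 — PE[0][2] acc=58, pass-E 0, pass-S 0
Under RS (3×3), PE[0][2]:
  after 0 — PE[0][2] acc=0, pass-E 0, pass-S 0
  after 1 — PE[0][2] acc=0, pass-E 0, pass-S 0
  after 2 — PE[0][2] acc=32, pass-E 32, pass-S 9
  after 3 — PE[0][2] acc=38, pass-E 38, pass-S 2
  after 4 — PE[0][2] acc=58, pass-E 58, pass-S 8
  after 5 — PE[0][2] acc=0, pass-E 0, pass-S 0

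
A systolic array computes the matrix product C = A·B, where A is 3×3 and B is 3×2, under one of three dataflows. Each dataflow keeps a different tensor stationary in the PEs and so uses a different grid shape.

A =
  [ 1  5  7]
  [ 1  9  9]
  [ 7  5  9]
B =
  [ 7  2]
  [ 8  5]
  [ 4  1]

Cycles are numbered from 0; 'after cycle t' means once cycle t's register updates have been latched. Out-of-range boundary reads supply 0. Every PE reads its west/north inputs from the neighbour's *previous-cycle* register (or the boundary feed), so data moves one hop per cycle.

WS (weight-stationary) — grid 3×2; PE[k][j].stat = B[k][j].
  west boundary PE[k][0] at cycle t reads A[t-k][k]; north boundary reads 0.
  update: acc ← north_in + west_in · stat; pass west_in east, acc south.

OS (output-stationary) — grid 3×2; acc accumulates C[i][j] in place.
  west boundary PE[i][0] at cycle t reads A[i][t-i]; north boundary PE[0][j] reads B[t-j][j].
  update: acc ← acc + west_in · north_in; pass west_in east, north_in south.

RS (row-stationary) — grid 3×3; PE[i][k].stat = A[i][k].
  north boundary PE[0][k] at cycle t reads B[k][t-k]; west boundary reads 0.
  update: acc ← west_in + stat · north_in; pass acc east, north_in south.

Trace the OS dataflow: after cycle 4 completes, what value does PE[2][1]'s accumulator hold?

OS on a 3×2 grid — tracing PE[2][1] and its feeders:
  c0 r1c1: 0 / 0 / 0
  c0 r2c0: 0 / 0 / 0
  c0 r2c1: 0 / 0 / 0
  c1 r1c1: 0 / 0 / 0
  c1 r2c0: 0 / 0 / 0
  c1 r2c1: 0 / 0 / 0
  c2 r1c1: 2 / 1 / 2
  c2 r2c0: 49 / 7 / 7
  c2 r2c1: 0 / 0 / 0
  c3 r1c1: 47 / 9 / 5
  c3 r2c0: 89 / 5 / 8
  c3 r2c1: 14 / 7 / 2
  c4 r1c1: 56 / 9 / 1
  c4 r2c0: 125 / 9 / 4
  c4 r2c1: 39 / 5 / 5

PE[2][1].acc = 39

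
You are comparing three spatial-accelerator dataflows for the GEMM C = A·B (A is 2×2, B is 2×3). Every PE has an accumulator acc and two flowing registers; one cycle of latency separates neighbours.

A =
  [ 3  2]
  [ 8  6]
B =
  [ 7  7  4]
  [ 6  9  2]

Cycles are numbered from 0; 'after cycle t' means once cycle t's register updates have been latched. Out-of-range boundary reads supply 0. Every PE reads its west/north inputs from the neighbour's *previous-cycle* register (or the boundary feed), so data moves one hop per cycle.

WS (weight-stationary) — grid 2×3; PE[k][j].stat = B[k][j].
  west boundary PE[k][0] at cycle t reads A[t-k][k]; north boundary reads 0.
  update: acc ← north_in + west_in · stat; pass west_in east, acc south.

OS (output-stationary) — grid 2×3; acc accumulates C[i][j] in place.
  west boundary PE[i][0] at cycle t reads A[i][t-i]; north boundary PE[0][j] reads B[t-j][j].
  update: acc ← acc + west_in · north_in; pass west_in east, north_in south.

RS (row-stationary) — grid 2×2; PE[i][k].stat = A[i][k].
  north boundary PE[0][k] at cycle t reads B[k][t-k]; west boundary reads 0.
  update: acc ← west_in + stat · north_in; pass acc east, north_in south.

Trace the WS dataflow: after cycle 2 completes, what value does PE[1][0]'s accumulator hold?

WS on a 2×3 grid — tracing PE[1][0] and its feeders:
  [0] (0,0) acc=21 (h:3 v:21)
  [0] (1,0) acc=0 (h:0 v:0)
  [1] (0,0) acc=56 (h:8 v:56)
  [1] (1,0) acc=33 (h:2 v:33)
  [2] (0,0) acc=0 (h:0 v:0)
  [2] (1,0) acc=92 (h:6 v:92)

PE[1][0].acc = 92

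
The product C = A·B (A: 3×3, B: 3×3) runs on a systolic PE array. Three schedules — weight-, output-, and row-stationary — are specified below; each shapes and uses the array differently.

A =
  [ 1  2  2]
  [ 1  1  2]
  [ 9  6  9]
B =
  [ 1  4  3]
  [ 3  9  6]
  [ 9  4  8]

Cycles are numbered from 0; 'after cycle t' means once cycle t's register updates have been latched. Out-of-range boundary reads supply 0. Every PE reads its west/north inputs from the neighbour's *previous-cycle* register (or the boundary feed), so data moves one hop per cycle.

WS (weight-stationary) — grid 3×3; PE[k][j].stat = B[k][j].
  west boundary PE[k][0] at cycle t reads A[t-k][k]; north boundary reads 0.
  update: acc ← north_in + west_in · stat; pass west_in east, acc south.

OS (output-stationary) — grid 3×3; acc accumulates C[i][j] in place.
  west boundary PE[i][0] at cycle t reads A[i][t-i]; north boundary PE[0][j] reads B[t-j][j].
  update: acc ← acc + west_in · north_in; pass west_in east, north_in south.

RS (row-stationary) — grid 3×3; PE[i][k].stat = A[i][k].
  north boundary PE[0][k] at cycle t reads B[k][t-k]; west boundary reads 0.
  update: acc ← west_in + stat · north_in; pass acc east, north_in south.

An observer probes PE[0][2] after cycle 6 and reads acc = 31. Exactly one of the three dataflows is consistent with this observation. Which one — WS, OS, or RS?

dataflow = OS

WS (3×3 grid), PE[0][2]:
  c0 r0c2: 0 / 0 / 0
  c1 r0c2: 0 / 0 / 0
  c2 r0c2: 3 / 1 / 3
  c3 r0c2: 3 / 1 / 3
  c4 r0c2: 27 / 9 / 27
  c5 r0c2: 0 / 0 / 0
  c6 r0c2: 0 / 0 / 0
OS (3×3 grid), PE[0][2]:
  c0 r0c2: 0 / 0 / 0
  c1 r0c2: 0 / 0 / 0
  c2 r0c2: 3 / 1 / 3
  c3 r0c2: 15 / 2 / 6
  c4 r0c2: 31 / 2 / 8
  c5 r0c2: 31 / 0 / 0
  c6 r0c2: 31 / 0 / 0
RS (3×3 grid), PE[0][2]:
  c0 r0c2: 0 / 0 / 0
  c1 r0c2: 0 / 0 / 0
  c2 r0c2: 25 / 25 / 9
  c3 r0c2: 30 / 30 / 4
  c4 r0c2: 31 / 31 / 8
  c5 r0c2: 0 / 0 / 0
  c6 r0c2: 0 / 0 / 0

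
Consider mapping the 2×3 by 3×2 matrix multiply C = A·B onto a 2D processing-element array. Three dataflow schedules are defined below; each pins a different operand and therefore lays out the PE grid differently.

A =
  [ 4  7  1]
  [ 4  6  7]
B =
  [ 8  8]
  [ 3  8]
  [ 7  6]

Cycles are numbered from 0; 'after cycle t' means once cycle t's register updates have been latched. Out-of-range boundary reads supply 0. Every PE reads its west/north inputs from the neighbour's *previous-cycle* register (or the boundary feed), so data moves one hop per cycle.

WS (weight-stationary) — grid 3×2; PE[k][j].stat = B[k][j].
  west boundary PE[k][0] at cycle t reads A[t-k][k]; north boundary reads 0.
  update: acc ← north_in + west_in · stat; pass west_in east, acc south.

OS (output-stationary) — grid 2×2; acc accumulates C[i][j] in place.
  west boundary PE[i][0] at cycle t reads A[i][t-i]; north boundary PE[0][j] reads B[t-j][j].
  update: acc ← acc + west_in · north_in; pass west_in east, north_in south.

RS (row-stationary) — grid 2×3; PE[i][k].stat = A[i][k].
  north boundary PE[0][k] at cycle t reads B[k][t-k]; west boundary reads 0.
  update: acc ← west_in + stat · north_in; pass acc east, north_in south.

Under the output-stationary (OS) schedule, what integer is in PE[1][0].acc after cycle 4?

OS (2×2). Following PE[1][0] plus its west/north inputs:
  after 0 — PE[0][0] acc=32, pass-E 4, pass-S 8
  after 0 — PE[1][0] acc=0, pass-E 0, pass-S 0
  after 1 — PE[0][0] acc=53, pass-E 7, pass-S 3
  after 1 — PE[1][0] acc=32, pass-E 4, pass-S 8
  after 2 — PE[0][0] acc=60, pass-E 1, pass-S 7
  after 2 — PE[1][0] acc=50, pass-E 6, pass-S 3
  after 3 — PE[0][0] acc=60, pass-E 0, pass-S 0
  after 3 — PE[1][0] acc=99, pass-E 7, pass-S 7
  after 4 — PE[0][0] acc=60, pass-E 0, pass-S 0
  after 4 — PE[1][0] acc=99, pass-E 0, pass-S 0

PE[1][0].acc = 99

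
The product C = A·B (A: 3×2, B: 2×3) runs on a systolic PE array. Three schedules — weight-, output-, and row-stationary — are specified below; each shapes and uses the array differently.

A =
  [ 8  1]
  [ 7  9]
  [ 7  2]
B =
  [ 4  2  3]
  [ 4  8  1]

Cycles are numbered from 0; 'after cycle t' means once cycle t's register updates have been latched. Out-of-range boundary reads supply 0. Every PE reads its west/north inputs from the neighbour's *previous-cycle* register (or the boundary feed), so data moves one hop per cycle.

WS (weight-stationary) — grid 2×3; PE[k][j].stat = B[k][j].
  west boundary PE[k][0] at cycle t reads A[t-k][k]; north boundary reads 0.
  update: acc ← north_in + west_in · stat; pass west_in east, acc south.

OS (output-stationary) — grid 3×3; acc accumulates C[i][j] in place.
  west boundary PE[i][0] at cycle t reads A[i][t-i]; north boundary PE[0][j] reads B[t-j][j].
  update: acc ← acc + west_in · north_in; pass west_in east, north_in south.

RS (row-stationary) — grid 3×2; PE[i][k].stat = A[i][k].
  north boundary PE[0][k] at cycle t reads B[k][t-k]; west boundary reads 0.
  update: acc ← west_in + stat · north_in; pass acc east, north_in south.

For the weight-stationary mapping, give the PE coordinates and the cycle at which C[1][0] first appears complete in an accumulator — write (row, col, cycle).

(row, col, cycle) = (1, 0, 2)

Under WS, C[1][0] lands at PE[1][0]:
  t=0 PE[1][0]: acc=0 h=0 v=0
  t=1 PE[1][0]: acc=36 h=1 v=36
  t=2 PE[1][0]: acc=64 h=9 v=64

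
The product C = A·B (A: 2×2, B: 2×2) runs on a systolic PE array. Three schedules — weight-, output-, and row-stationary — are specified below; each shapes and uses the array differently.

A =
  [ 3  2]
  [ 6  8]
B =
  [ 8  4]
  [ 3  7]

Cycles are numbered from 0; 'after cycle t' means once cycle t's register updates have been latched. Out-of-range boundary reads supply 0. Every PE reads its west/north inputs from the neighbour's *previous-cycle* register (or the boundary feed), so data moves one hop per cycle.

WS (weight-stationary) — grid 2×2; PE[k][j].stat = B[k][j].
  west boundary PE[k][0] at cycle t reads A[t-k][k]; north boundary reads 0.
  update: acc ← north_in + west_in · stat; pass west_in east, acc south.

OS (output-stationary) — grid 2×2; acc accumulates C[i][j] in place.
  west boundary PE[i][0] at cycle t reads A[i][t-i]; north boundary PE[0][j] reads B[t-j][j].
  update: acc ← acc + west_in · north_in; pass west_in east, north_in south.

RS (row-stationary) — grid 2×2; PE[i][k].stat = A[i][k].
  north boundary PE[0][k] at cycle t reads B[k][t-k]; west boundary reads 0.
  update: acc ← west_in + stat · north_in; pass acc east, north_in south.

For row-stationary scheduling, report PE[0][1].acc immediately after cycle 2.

PE[0][1].acc = 26

RS on a 2×2 grid — tracing PE[0][1] and its feeders:
  after 0 — PE[0][0] acc=24, pass-E 24, pass-S 8
  after 0 — PE[0][1] acc=0, pass-E 0, pass-S 0
  after 1 — PE[0][0] acc=12, pass-E 12, pass-S 4
  after 1 — PE[0][1] acc=30, pass-E 30, pass-S 3
  after 2 — PE[0][0] acc=0, pass-E 0, pass-S 0
  after 2 — PE[0][1] acc=26, pass-E 26, pass-S 7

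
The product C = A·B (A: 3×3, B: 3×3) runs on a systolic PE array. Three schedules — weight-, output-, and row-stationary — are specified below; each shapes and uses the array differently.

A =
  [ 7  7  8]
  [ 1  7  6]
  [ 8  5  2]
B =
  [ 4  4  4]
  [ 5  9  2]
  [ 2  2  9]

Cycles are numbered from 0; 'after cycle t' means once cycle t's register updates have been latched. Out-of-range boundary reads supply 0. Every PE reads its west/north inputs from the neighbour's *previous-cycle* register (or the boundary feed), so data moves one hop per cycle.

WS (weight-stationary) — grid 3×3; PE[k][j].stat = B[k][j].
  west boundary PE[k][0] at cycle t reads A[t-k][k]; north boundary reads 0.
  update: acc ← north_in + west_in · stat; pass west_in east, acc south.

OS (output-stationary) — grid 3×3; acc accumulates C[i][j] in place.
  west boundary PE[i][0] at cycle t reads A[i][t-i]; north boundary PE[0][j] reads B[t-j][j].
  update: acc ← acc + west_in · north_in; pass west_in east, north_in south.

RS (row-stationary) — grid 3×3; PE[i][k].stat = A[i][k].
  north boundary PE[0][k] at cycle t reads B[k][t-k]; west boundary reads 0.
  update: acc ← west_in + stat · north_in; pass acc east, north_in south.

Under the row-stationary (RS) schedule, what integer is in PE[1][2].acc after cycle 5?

RS 3×3: PE[1][2] cycle-by-cycle (with neighbour feeds):
  step 0 · PE0,2: acc=0; fwd→0 fwd↓0
  step 0 · PE1,1: acc=0; fwd→0 fwd↓0
  step 0 · PE1,2: acc=0; fwd→0 fwd↓0
  step 1 · PE0,2: acc=0; fwd→0 fwd↓0
  step 1 · PE1,1: acc=0; fwd→0 fwd↓0
  step 1 · PE1,2: acc=0; fwd→0 fwd↓0
  step 2 · PE0,2: acc=79; fwd→79 fwd↓2
  step 2 · PE1,1: acc=39; fwd→39 fwd↓5
  step 2 · PE1,2: acc=0; fwd→0 fwd↓0
  step 3 · PE0,2: acc=107; fwd→107 fwd↓2
  step 3 · PE1,1: acc=67; fwd→67 fwd↓9
  step 3 · PE1,2: acc=51; fwd→51 fwd↓2
  step 4 · PE0,2: acc=114; fwd→114 fwd↓9
  step 4 · PE1,1: acc=18; fwd→18 fwd↓2
  step 4 · PE1,2: acc=79; fwd→79 fwd↓2
  step 5 · PE0,2: acc=0; fwd→0 fwd↓0
  step 5 · PE1,1: acc=0; fwd→0 fwd↓0
  step 5 · PE1,2: acc=72; fwd→72 fwd↓9

PE[1][2].acc = 72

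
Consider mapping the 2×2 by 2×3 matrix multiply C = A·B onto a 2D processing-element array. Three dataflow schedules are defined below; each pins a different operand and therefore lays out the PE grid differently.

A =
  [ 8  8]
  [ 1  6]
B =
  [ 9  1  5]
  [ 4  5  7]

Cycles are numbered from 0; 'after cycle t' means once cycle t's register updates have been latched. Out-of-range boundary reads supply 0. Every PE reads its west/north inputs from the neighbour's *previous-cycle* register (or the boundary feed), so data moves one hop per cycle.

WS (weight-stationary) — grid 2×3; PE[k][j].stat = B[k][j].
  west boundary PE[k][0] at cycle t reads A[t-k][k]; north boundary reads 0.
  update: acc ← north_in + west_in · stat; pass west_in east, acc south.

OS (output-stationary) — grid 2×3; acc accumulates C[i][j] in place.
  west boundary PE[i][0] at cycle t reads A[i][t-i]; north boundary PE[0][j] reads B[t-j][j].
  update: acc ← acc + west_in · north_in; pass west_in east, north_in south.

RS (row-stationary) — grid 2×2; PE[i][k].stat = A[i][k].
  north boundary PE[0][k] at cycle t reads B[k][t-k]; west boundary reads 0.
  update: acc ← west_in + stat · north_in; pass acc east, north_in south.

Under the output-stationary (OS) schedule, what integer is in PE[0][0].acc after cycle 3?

OS (2×3). Following PE[0][0] plus its west/north inputs:
  t=0 PE[0][0]: acc=72 h=8 v=9
  t=1 PE[0][0]: acc=104 h=8 v=4
  t=2 PE[0][0]: acc=104 h=0 v=0
  t=3 PE[0][0]: acc=104 h=0 v=0

PE[0][0].acc = 104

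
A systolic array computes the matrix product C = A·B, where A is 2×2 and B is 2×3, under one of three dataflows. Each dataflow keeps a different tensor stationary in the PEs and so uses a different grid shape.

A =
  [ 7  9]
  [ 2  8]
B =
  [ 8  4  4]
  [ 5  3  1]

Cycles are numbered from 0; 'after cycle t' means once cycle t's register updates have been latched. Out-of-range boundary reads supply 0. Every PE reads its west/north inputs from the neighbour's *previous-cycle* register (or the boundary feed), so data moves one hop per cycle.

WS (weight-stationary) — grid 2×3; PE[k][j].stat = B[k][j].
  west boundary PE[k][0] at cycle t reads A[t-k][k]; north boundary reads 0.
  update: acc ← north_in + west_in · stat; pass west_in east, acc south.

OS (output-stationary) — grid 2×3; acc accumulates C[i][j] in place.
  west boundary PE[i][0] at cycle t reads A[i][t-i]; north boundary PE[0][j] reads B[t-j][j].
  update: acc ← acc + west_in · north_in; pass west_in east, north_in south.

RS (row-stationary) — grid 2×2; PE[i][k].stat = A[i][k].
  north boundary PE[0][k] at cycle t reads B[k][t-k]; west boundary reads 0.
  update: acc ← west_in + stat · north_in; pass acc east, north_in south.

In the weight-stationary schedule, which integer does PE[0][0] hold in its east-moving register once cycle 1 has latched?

register = 2

WS (2×3). Following PE[0][0] plus its west/north inputs:
  after 0 — PE[0][0] acc=56, pass-E 7, pass-S 56
  after 1 — PE[0][0] acc=16, pass-E 2, pass-S 16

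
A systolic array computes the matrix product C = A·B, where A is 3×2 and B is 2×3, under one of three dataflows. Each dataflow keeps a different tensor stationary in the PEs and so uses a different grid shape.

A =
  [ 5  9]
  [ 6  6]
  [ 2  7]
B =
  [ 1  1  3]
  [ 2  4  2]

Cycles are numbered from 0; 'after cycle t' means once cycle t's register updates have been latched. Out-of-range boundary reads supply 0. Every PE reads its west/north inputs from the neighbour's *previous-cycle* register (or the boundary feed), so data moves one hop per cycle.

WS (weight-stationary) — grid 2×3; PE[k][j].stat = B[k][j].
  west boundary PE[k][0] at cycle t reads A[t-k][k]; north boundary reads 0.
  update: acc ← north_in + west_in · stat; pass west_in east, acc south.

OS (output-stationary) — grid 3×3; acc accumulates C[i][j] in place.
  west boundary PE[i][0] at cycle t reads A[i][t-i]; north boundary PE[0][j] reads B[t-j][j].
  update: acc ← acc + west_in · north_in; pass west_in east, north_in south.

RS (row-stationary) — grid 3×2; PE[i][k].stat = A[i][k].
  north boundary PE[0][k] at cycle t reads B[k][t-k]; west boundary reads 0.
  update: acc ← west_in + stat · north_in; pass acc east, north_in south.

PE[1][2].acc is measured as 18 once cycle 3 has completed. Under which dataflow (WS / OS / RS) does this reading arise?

WS [2×3] PE[1][2] across cycles:
  @0  [1,2]  acc 0  |  →0  ↓0
  @1  [1,2]  acc 0  |  →0  ↓0
  @2  [1,2]  acc 0  |  →0  ↓0
  @3  [1,2]  acc 33  |  →9  ↓33
OS [3×3] PE[1][2] across cycles:
  @0  [1,2]  acc 0  |  →0  ↓0
  @1  [1,2]  acc 0  |  →0  ↓0
  @2  [1,2]  acc 0  |  →0  ↓0
  @3  [1,2]  acc 18  |  →6  ↓3
— RS: 3×2 array has no PE[1][2].

dataflow = OS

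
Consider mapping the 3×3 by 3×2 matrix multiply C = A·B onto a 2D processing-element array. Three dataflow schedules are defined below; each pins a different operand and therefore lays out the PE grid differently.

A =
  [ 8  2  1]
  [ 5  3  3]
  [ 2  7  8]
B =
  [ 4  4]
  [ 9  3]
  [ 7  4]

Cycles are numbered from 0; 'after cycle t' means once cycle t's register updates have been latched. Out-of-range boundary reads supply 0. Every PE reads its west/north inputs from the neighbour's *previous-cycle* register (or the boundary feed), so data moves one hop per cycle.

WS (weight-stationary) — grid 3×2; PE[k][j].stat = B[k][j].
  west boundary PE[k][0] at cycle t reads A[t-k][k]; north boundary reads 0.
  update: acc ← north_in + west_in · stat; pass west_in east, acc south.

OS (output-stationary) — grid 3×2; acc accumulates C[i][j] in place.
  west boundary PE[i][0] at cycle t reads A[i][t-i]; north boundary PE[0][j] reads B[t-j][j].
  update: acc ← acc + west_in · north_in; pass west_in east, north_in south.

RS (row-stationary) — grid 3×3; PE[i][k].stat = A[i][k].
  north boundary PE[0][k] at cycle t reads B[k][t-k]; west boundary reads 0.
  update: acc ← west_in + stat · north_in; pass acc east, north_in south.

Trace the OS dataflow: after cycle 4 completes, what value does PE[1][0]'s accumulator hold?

OS 3×2: PE[1][0] cycle-by-cycle (with neighbour feeds):
  step 0 · PE0,0: acc=32; fwd→8 fwd↓4
  step 0 · PE1,0: acc=0; fwd→0 fwd↓0
  step 1 · PE0,0: acc=50; fwd→2 fwd↓9
  step 1 · PE1,0: acc=20; fwd→5 fwd↓4
  step 2 · PE0,0: acc=57; fwd→1 fwd↓7
  step 2 · PE1,0: acc=47; fwd→3 fwd↓9
  step 3 · PE0,0: acc=57; fwd→0 fwd↓0
  step 3 · PE1,0: acc=68; fwd→3 fwd↓7
  step 4 · PE0,0: acc=57; fwd→0 fwd↓0
  step 4 · PE1,0: acc=68; fwd→0 fwd↓0

PE[1][0].acc = 68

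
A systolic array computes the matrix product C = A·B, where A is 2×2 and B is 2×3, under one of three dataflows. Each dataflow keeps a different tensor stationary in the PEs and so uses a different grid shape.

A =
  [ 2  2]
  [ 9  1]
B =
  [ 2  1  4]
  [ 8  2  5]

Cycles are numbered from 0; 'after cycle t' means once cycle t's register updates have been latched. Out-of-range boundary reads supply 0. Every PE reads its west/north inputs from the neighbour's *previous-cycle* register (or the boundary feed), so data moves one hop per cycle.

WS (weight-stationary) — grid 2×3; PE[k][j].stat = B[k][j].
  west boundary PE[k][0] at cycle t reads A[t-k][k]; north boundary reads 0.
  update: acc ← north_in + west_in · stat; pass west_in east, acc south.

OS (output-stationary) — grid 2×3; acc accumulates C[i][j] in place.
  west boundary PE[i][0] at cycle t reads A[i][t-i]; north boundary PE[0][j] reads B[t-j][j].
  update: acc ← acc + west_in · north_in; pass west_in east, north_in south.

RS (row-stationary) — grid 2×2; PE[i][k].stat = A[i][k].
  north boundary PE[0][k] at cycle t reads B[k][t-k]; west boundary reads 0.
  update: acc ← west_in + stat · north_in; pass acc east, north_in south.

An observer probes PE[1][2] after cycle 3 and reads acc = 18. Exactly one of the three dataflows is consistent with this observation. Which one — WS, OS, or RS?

— WS: 2×3; PE[1][2] trace:
  c0 r1c2: 0 / 0 / 0
  c1 r1c2: 0 / 0 / 0
  c2 r1c2: 0 / 0 / 0
  c3 r1c2: 18 / 2 / 18
— OS: 2×3; PE[1][2] trace:
  c0 r1c2: 0 / 0 / 0
  c1 r1c2: 0 / 0 / 0
  c2 r1c2: 0 / 0 / 0
  c3 r1c2: 36 / 9 / 4
RS (2×2): PE[1][2] does not exist.

dataflow = WS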